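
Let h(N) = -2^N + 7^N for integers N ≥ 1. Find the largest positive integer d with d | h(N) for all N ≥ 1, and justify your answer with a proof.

Computing the first values: h(1) = 5 and h(2) = 45; gcd(5, 45) = 5, so d ≤ 5.
We prove 5 | -2^N + 7^N for all N ≥ 1 by induction on N.
Base step (N = 1): h(1) = 5 = 5·(1), so 5 | h(1).
Inductive step: suppose the statement holds for some k ≥ 1, i.e. 5 | h(k). Then
7^{k+1} − 2^{k+1} = 7·7^k − 2·2^k = 7·(7^k − 2^k) + (5)·2^k. The first term is divisible by 5 by the inductive hypothesis, and the second term (5)·2^k is divisible by 5 since 5 | 5. Hence 5 | h(k+1).
By induction, the statement is established for all N ≥ 1.
Therefore the largest such d is 5.

d = 5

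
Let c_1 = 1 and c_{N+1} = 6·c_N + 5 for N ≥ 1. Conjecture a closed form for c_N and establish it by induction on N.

c_N = 2·6^(N - 1) - 1

Computing the first terms: c_1 = 1, c_2 = 11, c_3 = 71. This suggests c_N = 2·6^(N - 1) - 1.
Base case (N = 1): the formula gives 1 = 1 = c_1.
Suppose the result is true for N = k, so c_k = 2·6^(k - 1) - 1.
Then c_{k+1} = 6·c_k + 5 = 6·(2·6^(k - 1) - 1) + 5 = 2·6^k - 1 = 2·6^((k+1) - 1) - 1,
which is the claimed formula at N = k+1.
Hence, by induction on N, the claim holds for every N ≥ 1.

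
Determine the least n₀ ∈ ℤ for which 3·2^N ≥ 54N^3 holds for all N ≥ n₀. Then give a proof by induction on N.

n₀ = 17

At N = 16: 196608 < 221184, so the inequality fails and n₀ ≥ 17. We prove 3·2^N ≥ 54N^3 for all N ≥ 17.
Base step (N = 17): 3·2^N = 393216 and 54N^3 = 265302, so 393216 ≥ 265302.
Inductive step: suppose the statement holds for some k ≥ 17, so 3·2^k ≥ 54k^3.
Then 3·2^(k + 1) = 2·(3·2^k) ≥ 2·(54k^3).
Also, for k ≥ 17 we have 2·(54k^3) ≥ 54(k+1)^3, since 2 ≥ (1 + 1/k)^3 for all k ≥ 17.
Combining, 3·2^(k + 1) ≥ 54(k+1)^3.
This completes the induction.
Hence the smallest such n₀ is 17.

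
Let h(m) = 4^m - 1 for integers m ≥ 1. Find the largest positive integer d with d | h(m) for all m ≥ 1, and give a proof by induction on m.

Computing the first values: h(1) = 3 and h(2) = 15; gcd(3, 15) = 3, so d ≤ 3.
We prove 3 | 4^m - 1 for all m ≥ 1 by induction on m.
For the base case m = 1: h(1) = 3 = 3·(1), so 3 | h(1).
Inductive step: suppose the statement holds for some p ≥ 1, i.e. 3 | h(p). Then
4^{p+1} − 1^{p+1} = 4·4^p − 1·1^p = 4·(4^p − 1^p) + (3)·1^p. The first term is divisible by 3 by the inductive hypothesis, and the second term (3)·1^p is divisible by 3 since 3 | 3. Hence 3 | h(p+1).
This completes the induction.
Therefore the largest such d is 3.

d = 3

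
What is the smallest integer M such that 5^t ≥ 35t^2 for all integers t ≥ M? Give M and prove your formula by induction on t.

At t = 3: 125 < 315, so the inequality fails and M ≥ 4. We prove 5^t ≥ 35t^2 for all t ≥ 4.
For the base case t = 4: 5^t = 625 and 35t^2 = 560, so 625 ≥ 560.
For the inductive step, assume it holds for an arbitrary k ≥ 4, so 5^k ≥ 35k^2.
Then 5^(k + 1) = 5·(5^k) ≥ 5·(35k^2).
Also, for k ≥ 4 we have 5·(35k^2) ≥ 35(k+1)^2, since 5 ≥ (1 + 1/k)^2 for all k ≥ 4.
Combining, 5^(k + 1) ≥ 35(k+1)^2.
By the principle of mathematical induction, the result holds for all t ≥ 4.
Hence the smallest such M is 4.

M = 4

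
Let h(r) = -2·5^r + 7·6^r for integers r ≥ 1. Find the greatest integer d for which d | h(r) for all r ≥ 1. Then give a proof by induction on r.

Computing the first values: h(1) = 32 and h(2) = 202; gcd(32, 202) = 2, so d ≤ 2.
We prove 2 | -2·5^r + 7·6^r for all r ≥ 1 by induction on r.
For the base case r = 1: h(1) = 32 = 2·(16), so 2 | h(1).
Suppose the result is true for r = m, i.e. 2 | h(m). Then
h(m+1) − 6·h(m) = (-2·5^(m+1) + 7·6^(m+1)) − 6·(-2·5^m + 7·6^m) = (-2)·5^m·(5 − 6) = (2)·5^m. Since 2 | h(m) by the inductive hypothesis, 2 | 6·h(m); and 2 | 2 since 2 = 2·1. Therefore 2 | h(m+1).
By induction, the statement is established for all r ≥ 1.
Therefore the largest such d is 2.

d = 2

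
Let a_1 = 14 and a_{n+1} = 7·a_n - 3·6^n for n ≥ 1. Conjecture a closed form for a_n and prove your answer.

Computing the first terms: a_1 = 14, a_2 = 80, a_3 = 452. This suggests a_n = 3·6^n - 4·7^(n - 1).
Base step (n = 1): the formula gives 14 = 14 = a_1.
Inductive step: suppose the statement holds for some i ≥ 1, so a_i = 3·6^i - 4·7^(i - 1).
Then a_{i+1} = 7·a_i - 3·6^i = 7·(3·6^i - 4·7^(i - 1)) - 3·6^i = 3·6^(i + 1) - 4·7^i = 3·6^(i+1) - 4·7^((i+1) - 1),
which is the claimed formula at n = i+1.
By the principle of mathematical induction, the result holds for all n ≥ 1.

a_n = 3·6^n - 4·7^(n - 1)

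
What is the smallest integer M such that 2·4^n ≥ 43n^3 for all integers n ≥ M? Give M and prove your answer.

At n = 6: 8192 < 9288, so the inequality fails and M ≥ 7. We prove 2·4^n ≥ 43n^3 for all n ≥ 7.
For the base case n = 7: 2·4^n = 32768 and 43n^3 = 14749, so 32768 ≥ 14749.
Suppose the result is true for n = j, so 2·4^j ≥ 43j^3.
Then 2·4^(j + 1) = 4·(2·4^j) ≥ 4·(43j^3).
Also, for j ≥ 7 we have 4·(43j^3) ≥ 43(j+1)^3, since 4 ≥ (1 + 1/j)^3 for all j ≥ 7.
Combining, 2·4^(j + 1) ≥ 43(j+1)^3.
By induction, the statement is established for all n ≥ 7.
Hence the smallest such M is 7.

M = 7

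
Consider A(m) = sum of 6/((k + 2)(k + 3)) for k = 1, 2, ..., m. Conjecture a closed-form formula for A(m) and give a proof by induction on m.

We claim A(m) = 2m/(m + 3) for all m ≥ 1.
When m = 1: A(1) = 1/2, and the closed form gives 1/2. They agree.
For the inductive step, assume it holds for an arbitrary k ≥ 1, so A(k) = 2k/(k + 3).
Then A(k+1) = A(k) + (6/((k + 3)(k + 4))) = (2k/(k + 3)) + (6/((k + 3)(k + 4))).
Simplifying, A(k+1) = 2(k + 1)/(k + 4) = 2(k+1)/((k+1) + 3),
which is the closed form with m = k+1.
By the principle of mathematical induction, the result holds for all m ≥ 1.

A(m) = 2m/(m + 3)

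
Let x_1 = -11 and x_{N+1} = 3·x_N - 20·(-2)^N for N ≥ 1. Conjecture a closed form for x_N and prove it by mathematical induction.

x_N = (-2)^(N + 2) - 3^N

Computing the first terms: x_1 = -11, x_2 = 7, x_3 = -59. This suggests x_N = (-2)^(N + 2) - 3^N.
Base case (N = 1): the formula gives -11 = -11 = x_1.
Inductive step: assume the claim holds for N = j, so x_j = (-2)^(j + 2) - 3^j.
Then x_{j+1} = 3·x_j - 20·(-2)^j = 3·((-2)^(j + 2) - 3^j) - 20·(-2)^j = (-2)^(j + 3) - 3^(j + 1) = (-2)^((j+1) + 2) - 3^(j+1),
which is the claimed formula at N = j+1.
By induction, the statement is established for all N ≥ 1.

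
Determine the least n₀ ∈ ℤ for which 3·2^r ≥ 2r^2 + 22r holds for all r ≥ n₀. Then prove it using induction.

At r = 6: 192 < 204, so the inequality fails and n₀ ≥ 7. We prove 3·2^r ≥ 2r^2 + 22r for all r ≥ 7.
Base step (r = 7): 3·2^r = 384 and 2r^2 + 22r = 252, so 384 ≥ 252.
For the inductive step, assume it holds for an arbitrary j ≥ 7, so 3·2^j ≥ 2j^2 + 22j.
Then 3·2^(j + 1) = 2·(3·2^j) ≥ 2·(2j^2 + 22j).
Also, for j ≥ 7 we have 2·(2j^2 + 22j) ≥ 2(j+1)^2 + 22(j+1), since 2·(2j^2 + 22j) − (2(j+1)^2 + 22(j+1)) = 2j^2 + 18j - 24, which is nonnegative for all j ≥ 7.
Combining, 3·2^(j + 1) ≥ 2(j+1)^2 + 22(j+1).
This completes the induction.
Hence the smallest such n₀ is 7.

n₀ = 7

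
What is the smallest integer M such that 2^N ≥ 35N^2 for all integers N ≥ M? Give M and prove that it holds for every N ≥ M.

M = 13

At N = 12: 4096 < 5040, so the inequality fails and M ≥ 13. We prove 2^N ≥ 35N^2 for all N ≥ 13.
When N = 13: 2^N = 8192 and 35N^2 = 5915, so 8192 ≥ 5915.
Inductive step: assume the claim holds for N = m, so 2^m ≥ 35m^2.
Then 2^(m + 1) = 2·(2^m) ≥ 2·(35m^2).
Also, for m ≥ 13 we have 2·(35m^2) ≥ 35(m+1)^2, since 2 ≥ (1 + 1/m)^2 for all m ≥ 13.
Combining, 2^(m + 1) ≥ 35(m+1)^2.
By the principle of mathematical induction, the result holds for all N ≥ 13.
Hence the smallest such M is 13.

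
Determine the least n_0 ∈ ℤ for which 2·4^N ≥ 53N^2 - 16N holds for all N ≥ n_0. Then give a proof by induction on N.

At N = 4: 512 < 784, so the inequality fails and n_0 ≥ 5. We prove 2·4^N ≥ 53N^2 - 16N for all N ≥ 5.
Base step (N = 5): 2·4^N = 2048 and 53N^2 - 16N = 1245, so 2048 ≥ 1245.
Inductive step: assume the claim holds for N = k, so 2·4^k ≥ 53k^2 - 16k.
Then 2·4^(k + 1) = 4·(2·4^k) ≥ 4·(53k^2 - 16k).
Also, for k ≥ 5 we have 4·(53k^2 - 16k) ≥ 53(k+1)^2 - 16(k+1), since 4·(53k^2 - 16k) − (53(k+1)^2 - 16(k+1)) = 159k^2 - 154k - 37, which is nonnegative for all k ≥ 5.
Combining, 2·4^(k + 1) ≥ 53(k+1)^2 - 16(k+1).
Hence, by induction on N, the claim holds for every N ≥ 5.
Hence the smallest such n_0 is 5.

n_0 = 5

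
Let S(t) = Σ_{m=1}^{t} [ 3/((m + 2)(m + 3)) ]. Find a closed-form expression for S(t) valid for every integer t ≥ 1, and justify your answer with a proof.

We claim S(t) = t/(t + 3) for all t ≥ 1.
Base step (t = 1): S(1) = 1/4, and the closed form gives 1/4. They agree.
Suppose the result is true for t = m, so S(m) = m/(m + 3).
Then S(m+1) = S(m) + (3/((m + 3)(m + 4))) = (m/(m + 3)) + (3/((m + 3)(m + 4))).
Simplifying, S(m+1) = (m + 1)/(m + 4) = (m+1)/((m+1) + 3),
which is the closed form with t = m+1.
By induction, the statement is established for all t ≥ 1.

S(t) = t/(t + 3)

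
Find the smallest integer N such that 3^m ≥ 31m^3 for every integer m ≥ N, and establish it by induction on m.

N = 10

At m = 9: 19683 < 22599, so the inequality fails and N ≥ 10. We prove 3^m ≥ 31m^3 for all m ≥ 10.
For the base case m = 10: 3^m = 59049 and 31m^3 = 31000, so 59049 ≥ 31000.
For the inductive step, assume it holds for an arbitrary r ≥ 10, so 3^r ≥ 31r^3.
Then 3^(r + 1) = 3·(3^r) ≥ 3·(31r^3).
Also, for r ≥ 10 we have 3·(31r^3) ≥ 31(r+1)^3, since 3 ≥ (1 + 1/r)^3 for all r ≥ 10.
Combining, 3^(r + 1) ≥ 31(r+1)^3.
This completes the induction.
Hence the smallest such N is 10.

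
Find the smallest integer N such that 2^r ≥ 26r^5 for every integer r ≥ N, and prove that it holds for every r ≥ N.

At r = 28: 268435456 < 447469568, so the inequality fails and N ≥ 29. We prove 2^r ≥ 26r^5 for all r ≥ 29.
For the base case r = 29: 2^r = 536870912 and 26r^5 = 533289874, so 536870912 ≥ 533289874.
Inductive step: suppose the statement holds for some p ≥ 29, so 2^p ≥ 26p^5.
Then 2^(p + 1) = 2·(2^p) ≥ 2·(26p^5).
Also, for p ≥ 29 we have 2·(26p^5) ≥ 26(p+1)^5, since 2 ≥ (1 + 1/p)^5 for all p ≥ 29.
Combining, 2^(p + 1) ≥ 26(p+1)^5.
By induction, the statement is established for all r ≥ 29.
Hence the smallest such N is 29.

N = 29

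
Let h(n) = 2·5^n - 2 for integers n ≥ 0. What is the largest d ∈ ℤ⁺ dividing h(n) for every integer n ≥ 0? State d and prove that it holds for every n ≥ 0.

Computing the first values: h(0) = 0 and h(1) = 8; gcd(0, 8) = 8, so d ≤ 8.
We prove 8 | 2·5^n - 2 for all n ≥ 0 by induction on n.
Base step (n = 0): h(0) = 0 = 8·(0), so 8 | h(0).
Inductive step: assume the claim holds for n = r, i.e. 8 | h(r). Then
h(r+1) = 2·5^(r+1) - 2 = 5·(2·5^r - 2) + 8 = 5·h(r) + 8. The first term is divisible by 8 by the inductive hypothesis, and 8 is divisible by 8. Hence 8 | h(r+1).
This completes the induction.
Therefore the largest such d is 8.

d = 8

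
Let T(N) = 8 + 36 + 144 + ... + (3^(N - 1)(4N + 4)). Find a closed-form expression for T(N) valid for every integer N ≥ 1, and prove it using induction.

T(N) = 3^N(2N + 1) - 1

We claim T(N) = 3^N(2N + 1) - 1 for all N ≥ 1.
Base case (N = 1): T(1) = 8, and the closed form gives 8. They agree.
Suppose the result is true for N = i, so T(i) = 3^i(2i + 1) - 1.
Then T(i+1) = T(i) + (4·3^i(i + 2)) = (3^i(2i + 1) - 1) + (4·3^i(i + 2)).
Simplifying, T(i+1) = 6·3^i·i + 9·3^i - 1 = 3^(i+1)(2(i+1) + 1) - 1,
which is the closed form with N = i+1.
Hence, by induction on N, the claim holds for every N ≥ 1.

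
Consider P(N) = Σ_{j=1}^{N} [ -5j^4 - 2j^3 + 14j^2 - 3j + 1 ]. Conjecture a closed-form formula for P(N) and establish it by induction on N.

P(N) = -N(N^4 + 3N^3 - 2N^2 - 5N - 2)

We claim P(N) = -N(N^4 + 3N^3 - 2N^2 - 5N - 2) for all N ≥ 1.
When N = 1: P(1) = 5, and the closed form gives 5. They agree.
Inductive step: assume the claim holds for N = j, so P(j) = j(-j^4 - 3j^3 + 2j^2 + 5j + 2).
Then P(j+1) = P(j) + (-5j^4 - 22j^3 - 22j^2 - j + 5) = (j(-j^4 - 3j^3 + 2j^2 + 5j + 2)) + (-5j^4 - 22j^3 - 22j^2 - j + 5).
Simplifying, P(j+1) = -(j + 1)(j^4 + 7j^3 + 13j^2 + 4j - 5) = -(j+1)((j+1)^4 + 3(j+1)^3 - 2(j+1)^2 - 5(j+1) - 2),
which is the closed form with N = j+1.
Hence, by induction on N, the claim holds for every N ≥ 1.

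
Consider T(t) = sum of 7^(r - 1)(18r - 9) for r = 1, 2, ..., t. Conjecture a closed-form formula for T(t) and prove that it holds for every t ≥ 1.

We claim T(t) = 7^t(3t - 2) + 2 for all t ≥ 1.
For the base case t = 1: T(1) = 9, and the closed form gives 9. They agree.
Inductive step: assume the claim holds for t = r, so T(r) = 7^r(3r - 2) + 2.
Then T(r+1) = T(r) + (7^r(18r + 9)) = (7^r(3r - 2) + 2) + (7^r(18r + 9)).
Simplifying, T(r+1) = 21·7^r·r + 7·7^r + 2 = 7^(r+1)(3(r+1) - 2) + 2,
which is the closed form with t = r+1.
This completes the induction.

T(t) = 7^t(3t - 2) + 2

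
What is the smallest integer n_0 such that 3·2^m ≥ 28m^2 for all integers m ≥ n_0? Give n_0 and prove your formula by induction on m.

n_0 = 10

At m = 9: 1536 < 2268, so the inequality fails and n_0 ≥ 10. We prove 3·2^m ≥ 28m^2 for all m ≥ 10.
When m = 10: 3·2^m = 3072 and 28m^2 = 2800, so 3072 ≥ 2800.
For the inductive step, assume it holds for an arbitrary j ≥ 10, so 3·2^j ≥ 28j^2.
Then 3·2^(j + 1) = 2·(3·2^j) ≥ 2·(28j^2).
Also, for j ≥ 10 we have 2·(28j^2) ≥ 28(j+1)^2, since 2 ≥ (1 + 1/j)^2 for all j ≥ 10.
Combining, 3·2^(j + 1) ≥ 28(j+1)^2.
This completes the induction.
Hence the smallest such n_0 is 10.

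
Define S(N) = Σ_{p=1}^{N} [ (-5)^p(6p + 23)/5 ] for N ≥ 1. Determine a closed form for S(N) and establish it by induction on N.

S(N) = (-5)^N(N + 4) - 4

We claim S(N) = (-5)^N(N + 4) - 4 for all N ≥ 1.
Base case (N = 1): S(1) = -29, and the closed form gives -29. They agree.
Inductive step: suppose the statement holds for some p ≥ 1, so S(p) = (-5)^p(p + 4) - 4.
Then S(p+1) = S(p) + ((-5)^p(-6p - 29)) = ((-5)^p(p + 4) - 4) + ((-5)^p(-6p - 29)).
Simplifying, S(p+1) = -5(-5)^p·p - 25(-5)^p - 4 = (-5)^(p+1)((p+1) + 4) - 4,
which is the closed form with N = p+1.
By the principle of mathematical induction, the result holds for all N ≥ 1.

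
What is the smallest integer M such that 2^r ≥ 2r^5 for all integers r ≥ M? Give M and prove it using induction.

M = 24

At r = 23: 8388608 < 12872686, so the inequality fails and M ≥ 24. We prove 2^r ≥ 2r^5 for all r ≥ 24.
When r = 24: 2^r = 16777216 and 2r^5 = 15925248, so 16777216 ≥ 15925248.
Inductive step: assume the claim holds for r = p, so 2^p ≥ 2p^5.
Then 2^(p + 1) = 2·(2^p) ≥ 2·(2p^5).
Also, for p ≥ 24 we have 2·(2p^5) ≥ 2(p+1)^5, since 2 ≥ (1 + 1/p)^5 for all p ≥ 24.
Combining, 2^(p + 1) ≥ 2(p+1)^5.
This completes the induction.
Hence the smallest such M is 24.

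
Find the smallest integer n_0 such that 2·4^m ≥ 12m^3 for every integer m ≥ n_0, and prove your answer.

At m = 4: 512 < 768, so the inequality fails and n_0 ≥ 5. We prove 2·4^m ≥ 12m^3 for all m ≥ 5.
When m = 5: 2·4^m = 2048 and 12m^3 = 1500, so 2048 ≥ 1500.
Inductive step: suppose the statement holds for some r ≥ 5, so 2·4^r ≥ 12r^3.
Then 2·4^(r + 1) = 4·(2·4^r) ≥ 4·(12r^3).
Also, for r ≥ 5 we have 4·(12r^3) ≥ 12(r+1)^3, since 4 ≥ (1 + 1/r)^3 for all r ≥ 5.
Combining, 2·4^(r + 1) ≥ 12(r+1)^3.
By the principle of mathematical induction, the result holds for all m ≥ 5.
Hence the smallest such n_0 is 5.

n_0 = 5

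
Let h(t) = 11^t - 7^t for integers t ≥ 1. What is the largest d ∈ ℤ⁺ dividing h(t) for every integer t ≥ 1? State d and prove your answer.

Computing the first values: h(1) = 4 and h(2) = 72; gcd(4, 72) = 4, so d ≤ 4.
We prove 4 | 11^t - 7^t for all t ≥ 1 by induction on t.
For the base case t = 1: h(1) = 4 = 4·(1), so 4 | h(1).
Inductive step: assume the claim holds for t = j, i.e. 4 | h(j). Then
11^{j+1} − 7^{j+1} = 11·11^j − 7·7^j = 11·(11^j − 7^j) + (4)·7^j. The first term is divisible by 4 by the inductive hypothesis, and the second term (4)·7^j is divisible by 4 since 4 | 4. Hence 4 | h(j+1).
By induction, the statement is established for all t ≥ 1.
Therefore the largest such d is 4.

d = 4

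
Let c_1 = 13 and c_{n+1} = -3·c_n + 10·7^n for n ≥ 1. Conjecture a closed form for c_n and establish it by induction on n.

Computing the first terms: c_1 = 13, c_2 = 31, c_3 = 397. This suggests c_n = -2(-3)^n + 7^n.
When n = 1: the formula gives 13 = 13 = c_1.
Suppose the result is true for n = m, so c_m = -2(-3)^m + 7^m.
Then c_{m+1} = -3·c_m + 10·7^m = -3·(-2(-3)^m + 7^m) + 10·7^m = -2(-3)^(m + 1) + 7^(m + 1),
which is the claimed formula at n = m+1.
Hence, by induction on n, the claim holds for every n ≥ 1.

c_n = -2(-3)^n + 7^n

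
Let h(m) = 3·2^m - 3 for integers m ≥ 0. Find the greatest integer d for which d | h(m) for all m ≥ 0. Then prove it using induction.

d = 3

Computing the first values: h(0) = 0 and h(1) = 3; gcd(0, 3) = 3, so d ≤ 3.
We prove 3 | 3·2^m - 3 for all m ≥ 0 by induction on m.
When m = 0: h(0) = 0 = 3·(0), so 3 | h(0).
For the inductive step, assume it holds for an arbitrary j ≥ 0, i.e. 3 | h(j). Then
h(j+1) = 3·2^(j+1) - 3 = 2·(3·2^j - 3) + 3 = 2·h(j) + 3. The first term is divisible by 3 by the inductive hypothesis, and 3 is divisible by 3. Hence 3 | h(j+1).
Hence, by induction on m, the claim holds for every m ≥ 0.
Therefore the largest such d is 3.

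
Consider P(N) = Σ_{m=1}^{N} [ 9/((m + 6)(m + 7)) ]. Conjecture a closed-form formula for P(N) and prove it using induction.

P(N) = 9N/(7(N + 7))

We claim P(N) = 9N/(7(N + 7)) for all N ≥ 1.
When N = 1: P(1) = 9/56, and the closed form gives 9/56. They agree.
Suppose the result is true for N = m, so P(m) = 9m/(7(m + 7)).
Then P(m+1) = P(m) + (9/((m + 7)(m + 8))) = (9m/(7(m + 7))) + (9/((m + 7)(m + 8))).
Simplifying, P(m+1) = 9(m + 1)/(7(m + 8)) = 9(m+1)/(7((m+1) + 7)),
which is the closed form with N = m+1.
By induction, the statement is established for all N ≥ 1.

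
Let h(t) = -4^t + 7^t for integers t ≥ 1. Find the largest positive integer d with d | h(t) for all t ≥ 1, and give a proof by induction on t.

d = 3

Computing the first values: h(1) = 3 and h(2) = 33; gcd(3, 33) = 3, so d ≤ 3.
We prove 3 | -4^t + 7^t for all t ≥ 1 by induction on t.
Base step (t = 1): h(1) = 3 = 3·(1), so 3 | h(1).
For the inductive step, assume it holds for an arbitrary j ≥ 1, i.e. 3 | h(j). Then
7^{j+1} − 4^{j+1} = 7·7^j − 4·4^j = 7·(7^j − 4^j) + (3)·4^j. The first term is divisible by 3 by the inductive hypothesis, and the second term (3)·4^j is divisible by 3 since 3 | 3. Hence 3 | h(j+1).
This completes the induction.
Therefore the largest such d is 3.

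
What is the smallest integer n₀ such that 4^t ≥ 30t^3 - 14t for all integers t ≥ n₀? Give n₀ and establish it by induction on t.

n₀ = 7

At t = 6: 4096 < 6396, so the inequality fails and n₀ ≥ 7. We prove 4^t ≥ 30t^3 - 14t for all t ≥ 7.
Base case (t = 7): 4^t = 16384 and 30t^3 - 14t = 10192, so 16384 ≥ 10192.
Suppose the result is true for t = r, so 4^r ≥ 30r^3 - 14r.
Then 4^(r + 1) = 4·(4^r) ≥ 4·(30r^3 - 14r).
Also, for r ≥ 7 we have 4·(30r^3 - 14r) ≥ 30(r+1)^3 - 14(r+1), since 4·(30r^3 - 14r) − (30(r+1)^3 - 14(r+1)) = 90r^3 - 90r^2 - 132r - 16, which is nonnegative for all r ≥ 7.
Combining, 4^(r + 1) ≥ 30(r+1)^3 - 14(r+1).
By the principle of mathematical induction, the result holds for all t ≥ 7.
Hence the smallest such n₀ is 7.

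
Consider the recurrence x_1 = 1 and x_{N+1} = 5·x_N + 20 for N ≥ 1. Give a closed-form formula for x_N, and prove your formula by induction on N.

x_N = 6·5^(N - 1) - 5

Computing the first terms: x_1 = 1, x_2 = 25, x_3 = 145. This suggests x_N = 6·5^(N - 1) - 5.
Base case (N = 1): the formula gives 1 = 1 = x_1.
Inductive step: assume the claim holds for N = j, so x_j = 6·5^(j - 1) - 5.
Then x_{j+1} = 5·x_j + 20 = 5·(6·5^(j - 1) - 5) + 20 = 6·5^j - 5 = 6·5^((j+1) - 1) - 5,
which is the claimed formula at N = j+1.
This completes the induction.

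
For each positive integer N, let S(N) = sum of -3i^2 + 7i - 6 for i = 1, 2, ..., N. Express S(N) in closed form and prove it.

We claim S(N) = -N(N^2 - 2N + 3) for all N ≥ 1.
For the base case N = 1: S(1) = -2, and the closed form gives -2. They agree.
Inductive step: suppose the statement holds for some i ≥ 1, so S(i) = i(-i^2 + 2i - 3).
Then S(i+1) = S(i) + (-3i^2 + i - 2) = (i(-i^2 + 2i - 3)) + (-3i^2 + i - 2).
Simplifying, S(i+1) = -(i + 1)(i^2 + 2) = -(i+1)((i+1)^2 - 2(i+1) + 3),
which is the closed form with N = i+1.
By the principle of mathematical induction, the result holds for all N ≥ 1.

S(N) = -N(N^2 - 2N + 3)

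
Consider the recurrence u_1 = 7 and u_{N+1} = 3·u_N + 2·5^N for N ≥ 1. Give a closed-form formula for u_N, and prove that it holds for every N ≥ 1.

Computing the first terms: u_1 = 7, u_2 = 31, u_3 = 143. This suggests u_N = 2·3^(N - 1) + 5^N.
Base case (N = 1): the formula gives 7 = 7 = u_1.
Suppose the result is true for N = i, so u_i = 2·3^(i - 1) + 5^i.
Then u_{i+1} = 3·u_i + 2·5^i = 3·(2·3^(i - 1) + 5^i) + 2·5^i = 2·3^i + 5^(i + 1) = 2·3^((i+1) - 1) + 5^(i+1),
which is the claimed formula at N = i+1.
By the principle of mathematical induction, the result holds for all N ≥ 1.

u_N = 2·3^(N - 1) + 5^N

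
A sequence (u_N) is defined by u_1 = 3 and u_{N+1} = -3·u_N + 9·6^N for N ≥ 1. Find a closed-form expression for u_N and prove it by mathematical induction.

u_N = (-3)^N + 6^N

Computing the first terms: u_1 = 3, u_2 = 45, u_3 = 189. This suggests u_N = (-3)^N + 6^N.
Base case (N = 1): the formula gives 3 = 3 = u_1.
For the inductive step, assume it holds for an arbitrary k ≥ 1, so u_k = (-3)^k + 6^k.
Then u_{k+1} = -3·u_k + 9·6^k = -3·((-3)^k + 6^k) + 9·6^k = (-3)^(k + 1) + 6^(k + 1),
which is the claimed formula at N = k+1.
By induction, the statement is established for all N ≥ 1.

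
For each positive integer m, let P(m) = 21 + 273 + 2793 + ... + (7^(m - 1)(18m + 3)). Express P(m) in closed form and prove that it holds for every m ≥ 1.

P(m) = 3·7^m·m

We claim P(m) = 3·7^m·m for all m ≥ 1.
When m = 1: P(1) = 21, and the closed form gives 21. They agree.
For the inductive step, assume it holds for an arbitrary r ≥ 1, so P(r) = 3·7^r·r.
Then P(r+1) = P(r) + (7^r(18r + 21)) = (3·7^r·r) + (7^r(18r + 21)).
Simplifying, P(r+1) = 21·7^r(r + 1) = 3·7^(r+1)·(r+1),
which is the closed form with m = r+1.
This completes the induction.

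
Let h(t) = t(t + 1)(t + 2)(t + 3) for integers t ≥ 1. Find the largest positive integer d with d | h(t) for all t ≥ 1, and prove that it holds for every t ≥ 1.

Computing the first values: h(1) = 24 and h(2) = 120; gcd(24, 120) = 24, so d ≤ 24.
We prove 24 | t(t + 1)(t + 2)(t + 3) for all t ≥ 1 by induction on t.
Base step (t = 1): h(1) = 24 = 24·(1), so 24 | h(1).
Inductive step: suppose the statement holds for some p ≥ 1, i.e. 24 | h(p). Then
h(p+1) − h(p) = (p+1)·(p+2)·(p+3)·(p+4) − p·(p+1)·(p+2)·(p+3) = (p+1)·(p+2)·(p+3)·[(p+4) − p] = 4·(p+1)·(p+2)·(p+3). The product of 3 consecutive integers is divisible by (3)! = 6, so h(p+1) − h(p) is divisible by 4·6 = 24. By the inductive hypothesis 24 | h(p), hence 24 | h(p+1).
This completes the induction.
Therefore the largest such d is 24.

d = 24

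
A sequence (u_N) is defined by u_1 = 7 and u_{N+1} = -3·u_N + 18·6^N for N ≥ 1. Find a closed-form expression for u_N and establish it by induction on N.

Computing the first terms: u_1 = 7, u_2 = 87, u_3 = 387. This suggests u_N = -5(-3)^(N - 1) + 2·6^N.
For the base case N = 1: the formula gives 7 = 7 = u_1.
Inductive step: suppose the statement holds for some p ≥ 1, so u_p = -5(-3)^(p - 1) + 2·6^p.
Then u_{p+1} = -3·u_p + 18·6^p = -3·(-5(-3)^(p - 1) + 2·6^p) + 18·6^p = -5(-3)^p + 2·6^(p + 1) = -5(-3)^((p+1) - 1) + 2·6^(p+1),
which is the claimed formula at N = p+1.
This completes the induction.

u_N = -5(-3)^(N - 1) + 2·6^N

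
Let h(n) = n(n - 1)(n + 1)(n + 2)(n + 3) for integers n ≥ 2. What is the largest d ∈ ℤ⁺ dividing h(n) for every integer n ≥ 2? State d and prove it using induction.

d = 120

Computing the first values: h(2) = 120 and h(3) = 720; gcd(120, 720) = 120, so d ≤ 120.
We prove 120 | n(n - 1)(n + 1)(n + 2)(n + 3) for all n ≥ 2 by induction on n.
Base step (n = 2): h(2) = 120 = 120·(1), so 120 | h(2).
Inductive step: suppose the statement holds for some p ≥ 2, i.e. 120 | h(p). Then
h(p+1) − h(p) = p·(p+1)·(p+2)·(p+3)·(p+4) − (p-1)·p·(p+1)·(p+2)·(p+3) = p·(p+1)·(p+2)·(p+3)·[(p+4) − (p-1)] = 5·p·(p+1)·(p+2)·(p+3). The product of 4 consecutive integers is divisible by (4)! = 24, so h(p+1) − h(p) is divisible by 5·24 = 120. By the inductive hypothesis 120 | h(p), hence 120 | h(p+1).
By induction, the statement is established for all n ≥ 2.
Therefore the largest such d is 120.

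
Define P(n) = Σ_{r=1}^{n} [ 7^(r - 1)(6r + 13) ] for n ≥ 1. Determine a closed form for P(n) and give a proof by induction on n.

We claim P(n) = 7^n(n + 2) - 2 for all n ≥ 1.
Base step (n = 1): P(1) = 19, and the closed form gives 19. They agree.
Inductive step: assume the claim holds for n = r, so P(r) = 7^r(r + 2) - 2.
Then P(r+1) = P(r) + (7^r(6r + 19)) = (7^r(r + 2) - 2) + (7^r(6r + 19)).
Simplifying, P(r+1) = 7·7^r·r + 21·7^r - 2 = 7^(r+1)((r+1) + 2) - 2,
which is the closed form with n = r+1.
This completes the induction.

P(n) = 7^n(n + 2) - 2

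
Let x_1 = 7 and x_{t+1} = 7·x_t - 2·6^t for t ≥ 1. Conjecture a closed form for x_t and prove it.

x_t = 2·6^t - 5·7^(t - 1)

Computing the first terms: x_1 = 7, x_2 = 37, x_3 = 187. This suggests x_t = 2·6^t - 5·7^(t - 1).
When t = 1: the formula gives 7 = 7 = x_1.
Suppose the result is true for t = m, so x_m = 2·6^m - 5·7^(m - 1).
Then x_{m+1} = 7·x_m - 2·6^m = 7·(2·6^m - 5·7^(m - 1)) - 2·6^m = 2·6^(m + 1) - 5·7^m = 2·6^(m+1) - 5·7^((m+1) - 1),
which is the claimed formula at t = m+1.
By the principle of mathematical induction, the result holds for all t ≥ 1.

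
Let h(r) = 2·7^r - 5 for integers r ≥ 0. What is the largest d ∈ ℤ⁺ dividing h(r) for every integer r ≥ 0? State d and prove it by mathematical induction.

d = 3

Computing the first values: h(0) = -3 and h(1) = 9; gcd(-3, 9) = 3, so d ≤ 3.
We prove 3 | 2·7^r - 5 for all r ≥ 0 by induction on r.
Base case (r = 0): h(0) = -3 = 3·(-1), so 3 | h(0).
Inductive step: assume the claim holds for r = m, i.e. 3 | h(m). Then
h(m+1) = 2·7^(m+1) - 5 = 7·(2·7^m - 5) + 30 = 7·h(m) + 30. The first term is divisible by 3 by the inductive hypothesis, and 30 is divisible by 3. Hence 3 | h(m+1).
This completes the induction.
Therefore the largest such d is 3.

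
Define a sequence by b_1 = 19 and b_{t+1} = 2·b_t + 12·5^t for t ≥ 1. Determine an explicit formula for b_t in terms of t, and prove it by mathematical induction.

b_t = -2^(t - 1) + 4·5^t

Computing the first terms: b_1 = 19, b_2 = 98, b_3 = 496. This suggests b_t = -2^(t - 1) + 4·5^t.
Base case (t = 1): the formula gives 19 = 19 = b_1.
For the inductive step, assume it holds for an arbitrary k ≥ 1, so b_k = -2^(k - 1) + 4·5^k.
Then b_{k+1} = 2·b_k + 12·5^k = 2·(-2^(k - 1) + 4·5^k) + 12·5^k = -2^k + 4·5^(k + 1) = -2^((k+1) - 1) + 4·5^(k+1),
which is the claimed formula at t = k+1.
By induction, the statement is established for all t ≥ 1.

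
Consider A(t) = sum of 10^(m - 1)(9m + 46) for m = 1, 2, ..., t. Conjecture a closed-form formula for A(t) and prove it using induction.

We claim A(t) = 10^t(t + 5) - 5 for all t ≥ 1.
When t = 1: A(1) = 55, and the closed form gives 55. They agree.
Suppose the result is true for t = m, so A(m) = 10^m(m + 5) - 5.
Then A(m+1) = A(m) + (10^m(9m + 55)) = (10^m(m + 5) - 5) + (10^m(9m + 55)).
Simplifying, A(m+1) = 10·10^m·m + 60·10^m - 5 = 10^(m+1)((m+1) + 5) - 5,
which is the closed form with t = m+1.
By the principle of mathematical induction, the result holds for all t ≥ 1.

A(t) = 10^t(t + 5) - 5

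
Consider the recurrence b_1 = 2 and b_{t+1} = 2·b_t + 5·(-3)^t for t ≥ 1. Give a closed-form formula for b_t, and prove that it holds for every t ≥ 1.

Computing the first terms: b_1 = 2, b_2 = -11, b_3 = 23. This suggests b_t = -(-3)^t - 2^(t - 1).
Base step (t = 1): the formula gives 2 = 2 = b_1.
Inductive step: suppose the statement holds for some i ≥ 1, so b_i = -(-3)^i - 2^(i - 1).
Then b_{i+1} = 2·b_i + 5·(-3)^i = 2·(-(-3)^i - 2^(i - 1)) + 5·(-3)^i = -(-3)^(i + 1) - 2^i = -(-3)^(i+1) - 2^((i+1) - 1),
which is the claimed formula at t = i+1.
This completes the induction.

b_t = -(-3)^t - 2^(t - 1)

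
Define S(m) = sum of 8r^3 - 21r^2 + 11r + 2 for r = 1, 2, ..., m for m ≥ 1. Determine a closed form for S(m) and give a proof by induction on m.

We claim S(m) = m(m - 1)(2m^2 - m - 4) for all m ≥ 1.
For the base case m = 1: S(1) = 0, and the closed form gives 0. They agree.
Inductive step: suppose the statement holds for some r ≥ 1, so S(r) = r(2r^3 - 3r^2 - 3r + 4).
Then S(r+1) = S(r) + (r(8r^2 + 3r - 7)) = (r(2r^3 - 3r^2 - 3r + 4)) + (r(8r^2 + 3r - 7)).
Simplifying, S(r+1) = r(r + 1)(2r^2 + 3r - 3) = (r+1)((r+1) - 1)(2(r+1)^2 - (r+1) - 4),
which is the closed form with m = r+1.
This completes the induction.

S(m) = m(m - 1)(2m^2 - m - 4)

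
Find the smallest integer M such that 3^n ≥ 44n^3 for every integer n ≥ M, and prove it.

M = 10

At n = 9: 19683 < 32076, so the inequality fails and M ≥ 10. We prove 3^n ≥ 44n^3 for all n ≥ 10.
When n = 10: 3^n = 59049 and 44n^3 = 44000, so 59049 ≥ 44000.
Inductive step: suppose the statement holds for some i ≥ 10, so 3^i ≥ 44i^3.
Then 3^(i + 1) = 3·(3^i) ≥ 3·(44i^3).
Also, for i ≥ 10 we have 3·(44i^3) ≥ 44(i+1)^3, since 3 ≥ (1 + 1/i)^3 for all i ≥ 10.
Combining, 3^(i + 1) ≥ 44(i+1)^3.
By induction, the statement is established for all n ≥ 10.
Hence the smallest such M is 10.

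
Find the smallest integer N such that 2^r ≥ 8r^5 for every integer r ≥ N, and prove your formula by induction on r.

At r = 26: 67108864 < 95051008, so the inequality fails and N ≥ 27. We prove 2^r ≥ 8r^5 for all r ≥ 27.
Base step (r = 27): 2^r = 134217728 and 8r^5 = 114791256, so 134217728 ≥ 114791256.
Inductive step: suppose the statement holds for some i ≥ 27, so 2^i ≥ 8i^5.
Then 2^(i + 1) = 2·(2^i) ≥ 2·(8i^5).
Also, for i ≥ 27 we have 2·(8i^5) ≥ 8(i+1)^5, since 2 ≥ (1 + 1/i)^5 for all i ≥ 27.
Combining, 2^(i + 1) ≥ 8(i+1)^5.
This completes the induction.
Hence the smallest such N is 27.

N = 27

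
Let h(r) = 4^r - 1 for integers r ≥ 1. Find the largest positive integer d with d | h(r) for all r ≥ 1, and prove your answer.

d = 3

Computing the first values: h(1) = 3 and h(2) = 15; gcd(3, 15) = 3, so d ≤ 3.
We prove 3 | 4^r - 1 for all r ≥ 1 by induction on r.
Base case (r = 1): h(1) = 3 = 3·(1), so 3 | h(1).
Suppose the result is true for r = k, i.e. 3 | h(k). Then
4^{k+1} − 1^{k+1} = 4·4^k − 1·1^k = 4·(4^k − 1^k) + (3)·1^k. The first term is divisible by 3 by the inductive hypothesis, and the second term (3)·1^k is divisible by 3 since 3 | 3. Hence 3 | h(k+1).
This completes the induction.
Therefore the largest such d is 3.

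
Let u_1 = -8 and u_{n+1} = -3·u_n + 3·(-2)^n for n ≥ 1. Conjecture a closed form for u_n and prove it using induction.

Computing the first terms: u_1 = -8, u_2 = 18, u_3 = -42. This suggests u_n = 3(-2)^n - 2(-3)^(n - 1).
Base case (n = 1): the formula gives -8 = -8 = u_1.
Suppose the result is true for n = p, so u_p = 3(-2)^p - 2(-3)^(p - 1).
Then u_{p+1} = -3·u_p + 3·(-2)^p = -3·(3(-2)^p - 2(-3)^(p - 1)) + 3·(-2)^p = 3(-2)^(p + 1) - 2(-3)^p = 3(-2)^(p+1) - 2(-3)^((p+1) - 1),
which is the claimed formula at n = p+1.
This completes the induction.

u_n = 3(-2)^n - 2(-3)^(n - 1)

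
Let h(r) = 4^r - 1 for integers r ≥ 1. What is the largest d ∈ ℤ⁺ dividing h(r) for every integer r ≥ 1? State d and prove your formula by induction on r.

Computing the first values: h(1) = 3 and h(2) = 15; gcd(3, 15) = 3, so d ≤ 3.
We prove 3 | 4^r - 1 for all r ≥ 1 by induction on r.
Base step (r = 1): h(1) = 3 = 3·(1), so 3 | h(1).
Suppose the result is true for r = i, i.e. 3 | h(i). Then
4^{i+1} − 1^{i+1} = 4·4^i − 1·1^i = 4·(4^i − 1^i) + (3)·1^i. The first term is divisible by 3 by the inductive hypothesis, and the second term (3)·1^i is divisible by 3 since 3 | 3. Hence 3 | h(i+1).
Hence, by induction on r, the claim holds for every r ≥ 1.
Therefore the largest such d is 3.

d = 3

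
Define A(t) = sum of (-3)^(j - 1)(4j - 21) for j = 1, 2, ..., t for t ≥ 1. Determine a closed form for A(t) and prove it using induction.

We claim A(t) = (-3)^t(-t + 5) - 5 for all t ≥ 1.
Base case (t = 1): A(1) = -17, and the closed form gives -17. They agree.
For the inductive step, assume it holds for an arbitrary j ≥ 1, so A(j) = (-3)^j(-j + 5) - 5.
Then A(j+1) = A(j) + ((-3)^j(4j - 17)) = ((-3)^j(-j + 5) - 5) + ((-3)^j(4j - 17)).
Simplifying, A(j+1) = 3(-3)^j·j - 12(-3)^j - 5 = (-3)^(j+1)(-(j+1) + 5) - 5,
which is the closed form with t = j+1.
By the principle of mathematical induction, the result holds for all t ≥ 1.

A(t) = (-3)^t(-t + 5) - 5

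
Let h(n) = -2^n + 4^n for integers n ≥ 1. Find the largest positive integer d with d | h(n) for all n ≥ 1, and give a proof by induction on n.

d = 2

Computing the first values: h(1) = 2 and h(2) = 12; gcd(2, 12) = 2, so d ≤ 2.
We prove 2 | -2^n + 4^n for all n ≥ 1 by induction on n.
Base step (n = 1): h(1) = 2 = 2·(1), so 2 | h(1).
Inductive step: assume the claim holds for n = k, i.e. 2 | h(k). Then
4^{k+1} − 2^{k+1} = 4·4^k − 2·2^k = 4·(4^k − 2^k) + (2)·2^k. The first term is divisible by 2 by the inductive hypothesis, and the second term (2)·2^k is divisible by 2 since 2 | 2. Hence 2 | h(k+1).
By induction, the statement is established for all n ≥ 1.
Therefore the largest such d is 2.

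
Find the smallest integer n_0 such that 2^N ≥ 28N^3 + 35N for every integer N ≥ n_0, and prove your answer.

n_0 = 18

At N = 17: 131072 < 138159, so the inequality fails and n_0 ≥ 18. We prove 2^N ≥ 28N^3 + 35N for all N ≥ 18.
For the base case N = 18: 2^N = 262144 and 28N^3 + 35N = 163926, so 262144 ≥ 163926.
Inductive step: assume the claim holds for N = k, so 2^k ≥ 28k^3 + 35k.
Then 2^(k + 1) = 2·(2^k) ≥ 2·(28k^3 + 35k).
Also, for k ≥ 18 we have 2·(28k^3 + 35k) ≥ 28(k+1)^3 + 35(k+1), since 2·(28k^3 + 35k) − (28(k+1)^3 + 35(k+1)) = 28k^3 - 84k^2 - 49k - 63, which is nonnegative for all k ≥ 18.
Combining, 2^(k + 1) ≥ 28(k+1)^3 + 35(k+1).
By induction, the statement is established for all N ≥ 18.
Hence the smallest such n_0 is 18.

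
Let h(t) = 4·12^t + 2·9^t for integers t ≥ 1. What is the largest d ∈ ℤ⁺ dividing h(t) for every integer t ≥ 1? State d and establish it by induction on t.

Computing the first values: h(1) = 66 and h(2) = 738; gcd(66, 738) = 6, so d ≤ 6.
We prove 6 | 4·12^t + 2·9^t for all t ≥ 1 by induction on t.
For the base case t = 1: h(1) = 66 = 6·(11), so 6 | h(1).
Inductive step: suppose the statement holds for some j ≥ 1, i.e. 6 | h(j). Then
h(j+1) − 12·h(j) = (4·12^(j+1) + 2·9^(j+1)) − 12·(4·12^j + 2·9^j) = (2)·9^j·(9 − 12) = (-6)·9^j. Since 6 | h(j) by the inductive hypothesis, 6 | 12·h(j); and 6 | -6 since -6 = 6·-1. Therefore 6 | h(j+1).
By the principle of mathematical induction, the result holds for all t ≥ 1.
Therefore the largest such d is 6.

d = 6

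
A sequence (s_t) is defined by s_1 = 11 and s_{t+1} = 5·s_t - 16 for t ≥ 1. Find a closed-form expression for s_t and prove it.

Computing the first terms: s_1 = 11, s_2 = 39, s_3 = 179. This suggests s_t = 7·5^(t - 1) + 4.
Base step (t = 1): the formula gives 11 = 11 = s_1.
Suppose the result is true for t = r, so s_r = 7·5^(r - 1) + 4.
Then s_{r+1} = 5·s_r - 16 = 5·(7·5^(r - 1) + 4) - 16 = 7·5^r + 4 = 7·5^((r+1) - 1) + 4,
which is the claimed formula at t = r+1.
By the principle of mathematical induction, the result holds for all t ≥ 1.

s_t = 7·5^(t - 1) + 4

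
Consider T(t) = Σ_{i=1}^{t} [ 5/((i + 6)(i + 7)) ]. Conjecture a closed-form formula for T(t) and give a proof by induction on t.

T(t) = 5t/(7(t + 7))

We claim T(t) = 5t/(7(t + 7)) for all t ≥ 1.
For the base case t = 1: T(1) = 5/56, and the closed form gives 5/56. They agree.
Inductive step: suppose the statement holds for some i ≥ 1, so T(i) = 5i/(7(i + 7)).
Then T(i+1) = T(i) + (5/((i + 7)(i + 8))) = (5i/(7(i + 7))) + (5/((i + 7)(i + 8))).
Simplifying, T(i+1) = 5(i + 1)/(7(i + 8)) = 5(i+1)/(7((i+1) + 7)),
which is the closed form with t = i+1.
This completes the induction.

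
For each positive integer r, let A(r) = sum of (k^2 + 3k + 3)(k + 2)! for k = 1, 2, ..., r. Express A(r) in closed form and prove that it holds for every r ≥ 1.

A(r) = (r + 1)(r + 3)! - 6

We claim A(r) = (r + 1)(r + 3)! - 6 for all r ≥ 1.
When r = 1: A(1) = 42, and the closed form gives 42. They agree.
For the inductive step, assume it holds for an arbitrary k ≥ 1, so A(k) = (k + 1)(k + 3)! - 6.
Then A(k+1) = A(k) + ((k^2 + 5k + 7)(k + 3)!) = ((k + 1)(k + 3)! - 6) + ((k^2 + 5k + 7)(k + 3)!).
Simplifying, A(k+1) = ((k+1) + 1)((k+1) + 3)! - 6,
which is the closed form with r = k+1.
By induction, the statement is established for all r ≥ 1.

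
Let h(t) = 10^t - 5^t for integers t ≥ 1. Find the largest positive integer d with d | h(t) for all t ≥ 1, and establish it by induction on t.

d = 5

Computing the first values: h(1) = 5 and h(2) = 75; gcd(5, 75) = 5, so d ≤ 5.
We prove 5 | 10^t - 5^t for all t ≥ 1 by induction on t.
Base case (t = 1): h(1) = 5 = 5·(1), so 5 | h(1).
Inductive step: assume the claim holds for t = k, i.e. 5 | h(k). Then
10^{k+1} − 5^{k+1} = 10·10^k − 5·5^k = 10·(10^k − 5^k) + (5)·5^k. The first term is divisible by 5 by the inductive hypothesis, and the second term (5)·5^k is divisible by 5 since 5 | 5. Hence 5 | h(k+1).
This completes the induction.
Therefore the largest such d is 5.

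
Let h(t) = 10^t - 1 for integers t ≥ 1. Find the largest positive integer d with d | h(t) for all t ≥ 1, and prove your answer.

d = 9

Computing the first values: h(1) = 9 and h(2) = 99; gcd(9, 99) = 9, so d ≤ 9.
We prove 9 | 10^t - 1 for all t ≥ 1 by induction on t.
When t = 1: h(1) = 9 = 9·(1), so 9 | h(1).
Inductive step: assume the claim holds for t = p, i.e. 9 | h(p). Then
10^{p+1} − 1^{p+1} = 10·10^p − 1·1^p = 10·(10^p − 1^p) + (9)·1^p. The first term is divisible by 9 by the inductive hypothesis, and the second term (9)·1^p is divisible by 9 since 9 | 9. Hence 9 | h(p+1).
This completes the induction.
Therefore the largest such d is 9.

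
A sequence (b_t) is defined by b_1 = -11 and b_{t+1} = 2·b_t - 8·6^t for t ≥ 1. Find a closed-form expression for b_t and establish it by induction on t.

Computing the first terms: b_1 = -11, b_2 = -70, b_3 = -428. This suggests b_t = 2^(t - 1) - 2·6^t.
When t = 1: the formula gives -11 = -11 = b_1.
Inductive step: assume the claim holds for t = j, so b_j = 2^(j - 1) - 2·6^j.
Then b_{j+1} = 2·b_j - 8·6^j = 2·(2^(j - 1) - 2·6^j) - 8·6^j = 2^j - 2·6^(j + 1) = 2^((j+1) - 1) - 2·6^(j+1),
which is the claimed formula at t = j+1.
This completes the induction.

b_t = 2^(t - 1) - 2·6^t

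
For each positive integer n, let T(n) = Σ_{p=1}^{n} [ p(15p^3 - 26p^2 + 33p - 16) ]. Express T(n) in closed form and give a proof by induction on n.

T(n) = n(n + 1)(3n^3 - 2n^2 + 5n - 3)

We claim T(n) = n(n + 1)(3n^3 - 2n^2 + 5n - 3) for all n ≥ 1.
Base step (n = 1): T(1) = 6, and the closed form gives 6. They agree.
Suppose the result is true for n = p, so T(p) = p(3p^4 + p^3 + 3p^2 + 2p - 3).
Then T(p+1) = T(p) + (15p^4 + 34p^3 + 45p^2 + 32p + 6) = (p(3p^4 + p^3 + 3p^2 + 2p - 3)) + (15p^4 + 34p^3 + 45p^2 + 32p + 6).
Simplifying, T(p+1) = (p + 1)(p + 2)(3p^3 + 7p^2 + 10p + 3) = (p+1)((p+1) + 1)(3(p+1)^3 - 2(p+1)^2 + 5(p+1) - 3),
which is the closed form with n = p+1.
This completes the induction.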